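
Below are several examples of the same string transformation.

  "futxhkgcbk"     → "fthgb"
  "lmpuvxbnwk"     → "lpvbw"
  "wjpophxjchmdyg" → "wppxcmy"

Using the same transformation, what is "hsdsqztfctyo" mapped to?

The transformation: keep every other character starting from the first (positions 1st, 3rd, 5th, ...).
For "hsdsqztfctyo" the result is "hdqtcy".

hdqtcy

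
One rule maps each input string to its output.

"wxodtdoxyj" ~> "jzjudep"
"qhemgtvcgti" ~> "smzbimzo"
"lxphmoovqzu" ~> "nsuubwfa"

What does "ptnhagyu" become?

ngmea

The pattern: delete the first 3 characters, then shift every letter 6 places forward in the alphabet (wrapping around).
"ptnhagyu" → "hagyu" → "ngmea".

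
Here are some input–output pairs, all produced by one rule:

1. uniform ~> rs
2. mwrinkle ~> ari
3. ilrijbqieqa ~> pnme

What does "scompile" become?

The rule is to keep one character in every 3, starting at position 2 (positions 2nd, 5th, 8th, ...), then shift every letter 4 places forward in the alphabet (wrapping around).
On "scompile": the first step gives "cpe", and the second then gives "gti".

gti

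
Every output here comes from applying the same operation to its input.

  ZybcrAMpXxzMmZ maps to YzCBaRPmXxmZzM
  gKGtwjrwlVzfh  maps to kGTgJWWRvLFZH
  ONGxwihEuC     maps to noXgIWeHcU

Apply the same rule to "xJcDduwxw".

jXdCUDXWW

In each case the input is transformed by: swap each adjacent pair of characters (1↔2, 3↔4, ...), then flip the case of every letter.
Applying that to "xJcDduwxw" gives "jXdCUDXWW".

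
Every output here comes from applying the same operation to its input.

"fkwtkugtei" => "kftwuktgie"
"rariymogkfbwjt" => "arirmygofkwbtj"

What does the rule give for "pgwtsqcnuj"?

Looking at the pairs, the operation is to swap each adjacent pair of characters (1↔2, 3↔4, ...).
On "pgwtsqcnuj" that produces "gptwqsncju".

gptwqsncju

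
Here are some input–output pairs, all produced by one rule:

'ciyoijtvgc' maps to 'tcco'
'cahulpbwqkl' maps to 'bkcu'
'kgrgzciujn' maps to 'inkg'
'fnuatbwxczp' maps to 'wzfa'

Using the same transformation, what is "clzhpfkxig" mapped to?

What's happening: keep one character in every 3, starting at position 1 (positions 1st, 4th, 7th, ...), then move the first 2 characters to the end (rotate left by 2).
Applying both steps to "clzhpfkxig": "chkg", then "kgch".

kgch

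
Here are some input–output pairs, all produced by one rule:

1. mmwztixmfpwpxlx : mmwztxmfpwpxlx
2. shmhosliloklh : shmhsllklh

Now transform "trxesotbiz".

trxstbz

What's happening: remove every vowel.
For "trxesotbiz" the result is "trxstbz".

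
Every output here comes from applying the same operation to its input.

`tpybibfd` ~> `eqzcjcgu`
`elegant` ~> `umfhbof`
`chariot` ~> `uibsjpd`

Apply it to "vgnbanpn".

Rule — swap the first and last characters, then shift every letter 1 place forward in the alphabet (wrapping around).
On "vgnbanpn": the first step gives "ngnbanpv", and the second then gives "ohocboqw".

ohocboqw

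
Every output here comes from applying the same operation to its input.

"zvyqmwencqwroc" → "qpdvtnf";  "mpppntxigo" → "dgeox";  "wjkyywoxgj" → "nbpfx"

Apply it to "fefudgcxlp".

The rule is to keep every other character starting from the first (positions 1st, 3rd, 5th, ...), then shift every letter 9 places backward in the alphabet (wrapping around).
For "fefudgcxlp", step one produces "ffdcl"; step two turns that into "wwutc".

wwutc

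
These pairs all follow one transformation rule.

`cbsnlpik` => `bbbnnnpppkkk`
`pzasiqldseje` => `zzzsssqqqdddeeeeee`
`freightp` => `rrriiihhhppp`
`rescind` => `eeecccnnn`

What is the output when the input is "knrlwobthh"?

Each output is the input with this applied: keep every other character starting from the second (positions 2nd, 4th, 6th, ...), then repeat every character 3 times.
On "knrlwobthh": the first step gives "nloth", and the second then gives "nnnlllooottthhh".

nnnlllooottthhh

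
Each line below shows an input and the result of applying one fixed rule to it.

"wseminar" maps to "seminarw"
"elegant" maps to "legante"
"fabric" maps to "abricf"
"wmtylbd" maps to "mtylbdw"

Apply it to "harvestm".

arvestmh

Looking at the pairs, the operation is to move the first character to the end.
On "harvestm" that produces "arvestmh".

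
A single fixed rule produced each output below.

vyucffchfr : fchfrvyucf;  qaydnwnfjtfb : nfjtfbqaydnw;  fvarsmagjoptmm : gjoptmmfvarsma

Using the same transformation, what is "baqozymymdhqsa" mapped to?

ymdhqsabaqozym

What's happening: swap the front and back halves of the string.
So "baqozymymdhqsa" becomes "ymdhqsabaqozym".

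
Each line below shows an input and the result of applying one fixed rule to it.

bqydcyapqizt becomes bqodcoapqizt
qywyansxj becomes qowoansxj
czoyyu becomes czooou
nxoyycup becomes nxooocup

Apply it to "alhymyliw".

alhomoliw

In each case the input is transformed by: replace every "y" with "o".
Applying that to "alhymyliw" gives "alhomoliw".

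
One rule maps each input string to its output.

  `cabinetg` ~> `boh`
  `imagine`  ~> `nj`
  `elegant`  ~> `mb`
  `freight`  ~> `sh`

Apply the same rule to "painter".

Looking at the pairs, the operation is to keep one character in every 3, starting at position 2 (positions 2nd, 5th, 8th, ...), then shift every letter 1 place forward in the alphabet (wrapping around).
Applying that to "painter" gives "bu".

bu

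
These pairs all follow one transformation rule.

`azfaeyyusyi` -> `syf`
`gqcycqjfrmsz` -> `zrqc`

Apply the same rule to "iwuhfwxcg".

gwu

The pattern: keep one character in every 3, starting at position 3 (positions 3rd, 6th, 9th, ...), then reverse the string.
For "iwuhfwxcg", step one produces "uwg"; step two turns that into "gwu".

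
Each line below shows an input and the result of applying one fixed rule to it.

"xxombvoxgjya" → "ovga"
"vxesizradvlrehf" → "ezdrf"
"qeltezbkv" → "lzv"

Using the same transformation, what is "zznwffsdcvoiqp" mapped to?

nfci

The rule is to keep one character in every 3, starting at position 3 (positions 3rd, 6th, 9th, ...).
Applying that to "zznwffsdcvoiqp" gives "nfci".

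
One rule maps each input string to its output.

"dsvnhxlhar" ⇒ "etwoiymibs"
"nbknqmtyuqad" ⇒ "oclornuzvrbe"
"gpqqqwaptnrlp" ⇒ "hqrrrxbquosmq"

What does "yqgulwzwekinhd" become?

zrhvmxaxfljoie

Each output is the input with this applied: shift every letter 1 place forward in the alphabet (wrapping around).
Doing the same to "yqgulwzwekinhd": "zrhvmxaxfljoie".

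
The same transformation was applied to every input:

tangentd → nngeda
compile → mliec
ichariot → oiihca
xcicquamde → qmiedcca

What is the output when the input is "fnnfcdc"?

The pattern: sort the characters into reverse alphabetical order, then delete the first 2 characters.
Applying that to "fnnfcdc" gives "ffdcc".
(Check on "tangentd": → "ttnngeda" → "nngeda" ✓)

ffdcc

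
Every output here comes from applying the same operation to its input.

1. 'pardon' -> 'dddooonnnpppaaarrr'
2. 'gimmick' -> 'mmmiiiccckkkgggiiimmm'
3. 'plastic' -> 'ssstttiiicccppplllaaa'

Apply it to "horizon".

iiizzzooonnnhhhooorrr

The pattern: move the first 3 characters to the end (rotate left by 3), then repeat every character 3 times.
Working it through for "horizon": intermediate "izonhor", final "iiizzzooonnnhhhooorrr".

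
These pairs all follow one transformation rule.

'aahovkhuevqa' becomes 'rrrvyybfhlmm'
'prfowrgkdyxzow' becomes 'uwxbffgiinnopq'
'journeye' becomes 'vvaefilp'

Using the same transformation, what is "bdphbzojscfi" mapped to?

sstuwyzafgjq

The rule is to sort the characters into alphabetical order, then shift every letter 9 places backward in the alphabet (wrapping around).
Working it through for "bdphbzojscfi": intermediate "bbcdfhijopsz", final "sstuwyzafgjq".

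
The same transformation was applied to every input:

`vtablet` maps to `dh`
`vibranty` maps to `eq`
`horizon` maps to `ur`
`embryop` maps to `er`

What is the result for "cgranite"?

ul

Rule — shift every letter 3 places forward in the alphabet (wrapping around), then keep one character in every 3, starting at position 3 (positions 3rd, 6th, 9th, ...).
"cgranite" → "ul".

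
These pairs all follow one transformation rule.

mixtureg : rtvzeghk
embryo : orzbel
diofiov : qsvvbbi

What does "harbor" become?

noubee

The rule is to sort the characters into alphabetical order, then shift every letter 13 places forward in the alphabet (wrapping around) — i.e. ROT13.
Starting from "harbor": after the first operation, "abhorr"; after the second, "noubee".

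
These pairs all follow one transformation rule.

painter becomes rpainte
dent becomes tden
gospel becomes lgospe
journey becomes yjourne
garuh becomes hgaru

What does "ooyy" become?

yooy

The transformation: move the last character to the front.
So "ooyy" becomes "yooy".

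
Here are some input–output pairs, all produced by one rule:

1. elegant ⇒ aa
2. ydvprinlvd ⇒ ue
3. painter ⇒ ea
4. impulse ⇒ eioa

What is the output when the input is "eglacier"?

Looking at the pairs, the operation is to shift every letter 4 places backward in the alphabet (wrapping around), then keep only the vowels.
Working it through for "eglacier": intermediate "achwyean", final "aea".

aea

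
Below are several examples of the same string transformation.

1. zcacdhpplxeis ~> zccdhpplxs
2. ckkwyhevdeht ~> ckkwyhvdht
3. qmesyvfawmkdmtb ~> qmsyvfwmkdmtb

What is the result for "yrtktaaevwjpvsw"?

yrtktvwjpvsw

Looking at the pairs, the operation is to remove every vowel.
"yrtktaaevwjpvsw" → "yrtktvwjpvsw".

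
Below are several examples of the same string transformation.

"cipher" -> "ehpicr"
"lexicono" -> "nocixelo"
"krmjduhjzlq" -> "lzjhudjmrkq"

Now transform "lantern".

retnaln

The pattern: reverse the string, then move the first character to the end.
On "lantern": the first step gives "nretnal", and the second then gives "retnaln".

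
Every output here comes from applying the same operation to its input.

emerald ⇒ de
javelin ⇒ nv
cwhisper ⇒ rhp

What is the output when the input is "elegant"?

The transformation: move the last 2 characters to the front (rotate right by 2), then keep one character in every 3, starting at position 2 (positions 2nd, 5th, 8th, ...).
Working it through for "elegant": intermediate "ntelega", final "te".
(Check on "cwhisper": → "ercwhisp" → "rhp" ✓)

te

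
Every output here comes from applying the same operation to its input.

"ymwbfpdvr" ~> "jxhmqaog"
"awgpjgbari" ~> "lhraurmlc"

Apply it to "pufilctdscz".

afqtwneodn

The transformation: shift every letter 11 places forward in the alphabet (wrapping around), then delete the last character.
Doing the same to "pufilctdscz": "afqtwneodn".
(Check on "ymwbfpdvr": → "jxhmqaogc" → "jxhmqaog" ✓)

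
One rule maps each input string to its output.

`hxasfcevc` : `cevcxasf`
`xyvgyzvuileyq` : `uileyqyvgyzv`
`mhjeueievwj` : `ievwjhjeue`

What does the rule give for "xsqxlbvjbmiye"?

jbmiyesqxlbv

Looking at the pairs, the operation is to delete the first character, then swap the front and back halves of the string.
On "xsqxlbvjbmiye": the first step gives "sqxlbvjbmiye", and the second then gives "jbmiyesqxlbv".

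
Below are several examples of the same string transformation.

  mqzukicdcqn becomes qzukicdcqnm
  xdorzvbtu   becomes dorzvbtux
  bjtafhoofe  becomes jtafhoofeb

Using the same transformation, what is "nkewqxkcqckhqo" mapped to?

Each output is the input with this applied: move the first character to the end.
"nkewqxkcqckhqo" → "kewqxkcqckhqon".

kewqxkcqckhqon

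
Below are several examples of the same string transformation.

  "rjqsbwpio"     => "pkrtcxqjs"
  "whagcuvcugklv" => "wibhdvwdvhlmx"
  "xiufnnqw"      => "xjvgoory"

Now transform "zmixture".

fnjyuvsa

What's happening: shift every letter 1 place forward in the alphabet (wrapping around), then swap the first and last characters.
For "zmixture", step one produces "anjyuvsf"; step two turns that into "fnjyuvsa".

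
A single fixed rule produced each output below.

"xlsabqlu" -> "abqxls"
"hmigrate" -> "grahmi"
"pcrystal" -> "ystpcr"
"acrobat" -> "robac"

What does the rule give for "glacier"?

The transformation: delete the last 2 characters, then move the last 3 characters to the front (rotate right by 3).
Working it through for "glacier": intermediate "glaci", final "acigl".

acigl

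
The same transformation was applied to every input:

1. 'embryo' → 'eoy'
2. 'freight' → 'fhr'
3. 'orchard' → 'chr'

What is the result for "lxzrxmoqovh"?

The pattern: sort the characters into alphabetical order, then keep every other character starting from the second (positions 2nd, 4th, 6th, ...).
Working it through for "lxzrxmoqovh": intermediate "hlmooqrvxxz", final "loqvx".
(Check on "orchard": → "acdhorr" → "chr" ✓)

loqvx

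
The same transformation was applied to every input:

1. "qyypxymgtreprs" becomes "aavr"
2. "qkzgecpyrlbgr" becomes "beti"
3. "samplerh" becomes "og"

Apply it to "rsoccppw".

qr

The pattern: shift every letter 2 places forward in the alphabet (wrapping around), then keep one character in every 3, starting at position 3 (positions 3rd, 6th, 9th, ...).
For "rsoccppw", step one produces "tuqeerry"; step two turns that into "qr".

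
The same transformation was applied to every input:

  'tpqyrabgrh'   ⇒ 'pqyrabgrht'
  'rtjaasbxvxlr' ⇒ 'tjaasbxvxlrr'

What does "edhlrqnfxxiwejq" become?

Rule — move the first character to the end.
For "edhlrqnfxxiwejq" the result is "dhlrqnfxxiwejqe".

dhlrqnfxxiwejqe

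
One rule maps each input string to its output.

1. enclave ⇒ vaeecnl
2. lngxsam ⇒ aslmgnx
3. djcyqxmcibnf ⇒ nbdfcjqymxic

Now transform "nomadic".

Looking at the pairs, the operation is to move the last 3 characters to the front (rotate right by 3), then swap each adjacent pair of characters (1↔2, 3↔4, ...).
On "nomadic": the first step gives "dicnoma", and the second then gives "idncmoa".

idncmoa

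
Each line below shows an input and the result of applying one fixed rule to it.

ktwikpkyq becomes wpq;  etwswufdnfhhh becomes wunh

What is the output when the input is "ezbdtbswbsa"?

bbb

The rule is to keep one character in every 3, starting at position 3 (positions 3rd, 6th, 9th, ...).
For "ezbdtbswbsa" the result is "bbb".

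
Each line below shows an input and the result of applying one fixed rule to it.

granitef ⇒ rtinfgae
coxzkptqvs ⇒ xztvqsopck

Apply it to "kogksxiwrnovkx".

Each output is the input with this applied: sort the characters into reverse alphabetical order, then swap each adjacent pair of characters (1↔2, 3↔4, ...).
"kogksxiwrnovkx" → "xxwvsroonkkkig" → "xxvwrsooknkkgi".
(Check on "coxzkptqvs": → "zxvtsqpokc" → "xztvqsopck" ✓)

xxvwrsooknkkgi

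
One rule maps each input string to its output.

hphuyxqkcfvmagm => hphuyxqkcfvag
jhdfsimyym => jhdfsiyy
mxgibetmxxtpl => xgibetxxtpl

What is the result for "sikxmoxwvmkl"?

Each output is the input with this applied: remove every "m".
On "sikxmoxwvmkl" that produces "sikxoxwvkl".

sikxoxwvkl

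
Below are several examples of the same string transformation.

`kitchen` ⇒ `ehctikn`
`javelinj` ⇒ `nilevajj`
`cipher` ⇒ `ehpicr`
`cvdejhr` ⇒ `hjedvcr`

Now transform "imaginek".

enigamik

Each output is the input with this applied: reverse the string, then move the first character to the end.
Applying both steps to "imaginek": "kenigami", then "enigamik".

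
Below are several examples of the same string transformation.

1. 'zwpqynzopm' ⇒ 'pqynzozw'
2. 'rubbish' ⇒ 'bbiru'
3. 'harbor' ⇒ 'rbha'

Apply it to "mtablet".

ablmt

Rule — delete the last 2 characters, then move the first 2 characters to the end (rotate left by 2).
Working it through for "mtablet": intermediate "mtabl", final "ablmt".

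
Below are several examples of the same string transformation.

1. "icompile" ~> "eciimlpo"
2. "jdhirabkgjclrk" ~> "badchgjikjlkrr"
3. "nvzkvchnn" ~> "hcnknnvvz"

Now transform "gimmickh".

gcihkimm

Each output is the input with this applied: sort the characters into alphabetical order, then swap each adjacent pair of characters (1↔2, 3↔4, ...).
Applying both steps to "gimmickh": "cghiikmm", then "gcihkimm".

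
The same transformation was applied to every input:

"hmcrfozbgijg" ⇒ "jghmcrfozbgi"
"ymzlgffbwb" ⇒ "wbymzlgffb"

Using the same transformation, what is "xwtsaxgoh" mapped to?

ohxwtsaxg

The pattern: move the last 2 characters to the front (rotate right by 2).
For "xwtsaxgoh" the result is "ohxwtsaxg".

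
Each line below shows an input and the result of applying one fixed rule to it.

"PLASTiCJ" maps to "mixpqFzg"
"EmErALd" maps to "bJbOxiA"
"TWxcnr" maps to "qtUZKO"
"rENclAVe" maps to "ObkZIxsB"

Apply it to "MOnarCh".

jlKXOzE

The transformation: shift every letter 3 places backward in the alphabet (wrapping around), then flip the case of every letter.
For "MOnarCh", step one produces "JLkxoZe"; step two turns that into "jlKXOzE".
(Check on "EmErALd": → "BjBoXIa" → "bJbOxiA" ✓)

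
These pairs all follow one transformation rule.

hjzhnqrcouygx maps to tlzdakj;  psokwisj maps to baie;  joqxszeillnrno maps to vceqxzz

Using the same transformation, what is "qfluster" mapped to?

cxeq

Rule — keep every other character starting from the first (positions 1st, 3rd, 5th, ...), then shift every letter 12 places forward in the alphabet (wrapping around).
Applying that to "qfluster" gives "cxeq".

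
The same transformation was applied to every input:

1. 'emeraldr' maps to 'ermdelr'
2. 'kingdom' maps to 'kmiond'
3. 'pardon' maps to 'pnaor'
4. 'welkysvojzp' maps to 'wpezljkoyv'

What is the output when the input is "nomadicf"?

nfocmia

The pattern: take characters alternately from the front and the back (1st, last, 2nd, 2nd-last, ...), then delete the last character.
On "nomadicf": the first step gives "nfocmiad", and the second then gives "nfocmia".
(Check on "welkysvojzp": → "wpezljkoyvs" → "wpezljkoyv" ✓)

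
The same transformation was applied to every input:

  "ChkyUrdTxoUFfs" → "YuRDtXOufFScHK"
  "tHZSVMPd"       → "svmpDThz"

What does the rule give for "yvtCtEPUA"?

cTepuaYVT

In each case the input is transformed by: move the first 3 characters to the end (rotate left by 3), then flip the case of every letter.
"yvtCtEPUA" → "cTepuaYVT".
(Check on "tHZSVMPd": → "SVMPdtHZ" → "svmpDThz" ✓)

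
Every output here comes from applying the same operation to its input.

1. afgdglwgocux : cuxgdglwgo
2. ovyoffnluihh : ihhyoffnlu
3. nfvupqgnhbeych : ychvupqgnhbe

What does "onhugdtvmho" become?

mhohugdtv

Rule — delete the first 2 characters, then move the last 3 characters to the front (rotate right by 3).
"onhugdtvmho" → "hugdtvmho" → "mhohugdtv".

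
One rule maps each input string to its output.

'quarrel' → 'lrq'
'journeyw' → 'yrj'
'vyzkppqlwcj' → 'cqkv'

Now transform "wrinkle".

The rule is to keep one character in every 3, starting at position 1 (positions 1st, 4th, 7th, ...), then reverse the string.
On "wrinkle": the first step gives "wne", and the second then gives "enw".

enw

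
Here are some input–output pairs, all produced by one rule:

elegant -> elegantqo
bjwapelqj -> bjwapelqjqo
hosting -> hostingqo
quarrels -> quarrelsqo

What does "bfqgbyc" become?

bfqgbycqo

The pattern: append "qo".
For "bfqgbyc" the result is "bfqgbycqo".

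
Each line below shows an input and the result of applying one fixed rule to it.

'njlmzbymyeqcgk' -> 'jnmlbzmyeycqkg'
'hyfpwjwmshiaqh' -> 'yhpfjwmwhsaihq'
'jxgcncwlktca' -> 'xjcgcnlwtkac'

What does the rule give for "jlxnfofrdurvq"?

Looking at the pairs, the operation is to swap each adjacent pair of characters (1↔2, 3↔4, ...).
On "jlxnfofrdurvq" that produces "ljnxofrfudvrq".

ljnxofrfudvrq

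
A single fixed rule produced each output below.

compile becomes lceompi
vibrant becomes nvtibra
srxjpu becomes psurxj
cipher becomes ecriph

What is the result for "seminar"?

The rule is to swap the first and last characters, then move the last 2 characters to the front (rotate right by 2).
Applying both steps to "seminar": "reminas", then "asremin".
(Check on "vibrant": → "tibranv" → "nvtibra" ✓)

asremin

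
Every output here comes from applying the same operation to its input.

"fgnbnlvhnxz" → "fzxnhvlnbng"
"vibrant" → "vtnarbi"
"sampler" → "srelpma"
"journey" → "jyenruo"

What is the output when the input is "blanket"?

In each case the input is transformed by: reverse the string, then move the last character to the front.
Applying both steps to "blanket": "teknalb", then "bteknal".

bteknal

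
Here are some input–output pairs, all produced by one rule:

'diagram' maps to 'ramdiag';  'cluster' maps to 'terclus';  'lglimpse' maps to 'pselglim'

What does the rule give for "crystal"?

talcrys

What's happening: move the last 3 characters to the front (rotate right by 3).
On "crystal" that produces "talcrys".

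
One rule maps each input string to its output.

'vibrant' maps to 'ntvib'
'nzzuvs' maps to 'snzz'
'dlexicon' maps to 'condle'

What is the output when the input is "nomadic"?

Each output is the input with this applied: move the first 3 characters to the end (rotate left by 3), then delete the first 2 characters.
For "nomadic", step one produces "adicnom"; step two turns that into "icnom".

icnom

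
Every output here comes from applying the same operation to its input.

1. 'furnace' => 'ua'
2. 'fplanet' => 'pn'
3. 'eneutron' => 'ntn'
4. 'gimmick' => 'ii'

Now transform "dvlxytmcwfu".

Looking at the pairs, the operation is to keep one character in every 3, starting at position 2 (positions 2nd, 5th, 8th, ...).
Applying that to "dvlxytmcwfu" gives "vycu".

vycu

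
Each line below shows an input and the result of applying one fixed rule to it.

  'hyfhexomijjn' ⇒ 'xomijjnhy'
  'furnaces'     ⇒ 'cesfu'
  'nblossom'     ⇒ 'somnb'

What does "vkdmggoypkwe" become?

Each output is the input with this applied: move the first 2 characters to the end (rotate left by 2), then delete the first 3 characters.
Applying both steps to "vkdmggoypkwe": "dmggoypkwevk", then "goypkwevk".

goypkwevk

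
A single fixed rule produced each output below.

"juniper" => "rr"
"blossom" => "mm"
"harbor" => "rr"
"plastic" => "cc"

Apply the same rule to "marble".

ee

In each case the input is transformed by: double every character, then keep only the last 2 characters.
On "marble": the first step gives "mmaarrbbllee", and the second then gives "ee".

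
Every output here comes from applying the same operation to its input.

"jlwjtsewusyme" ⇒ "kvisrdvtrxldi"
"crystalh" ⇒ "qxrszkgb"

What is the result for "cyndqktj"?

The rule is to move the first character to the end, then shift every letter 1 place backward in the alphabet (wrapping around).
For "cyndqktj" the result is "xmcpjsib".

xmcpjsib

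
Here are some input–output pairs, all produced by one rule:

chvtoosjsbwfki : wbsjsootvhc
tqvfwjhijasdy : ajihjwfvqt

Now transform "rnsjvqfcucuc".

Each output is the input with this applied: delete the last 3 characters, then reverse the string.
Doing the same to "rnsjvqfcucuc": "ucfqvjsnr".

ucfqvjsnr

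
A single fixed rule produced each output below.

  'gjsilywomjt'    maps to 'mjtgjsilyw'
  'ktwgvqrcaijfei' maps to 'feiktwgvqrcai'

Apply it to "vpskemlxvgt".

vgtvpskeml

In each case the input is transformed by: move the last 3 characters to the front (rotate right by 3), then delete the last character.
Applying that to "vpskemlxvgt" gives "vgtvpskeml".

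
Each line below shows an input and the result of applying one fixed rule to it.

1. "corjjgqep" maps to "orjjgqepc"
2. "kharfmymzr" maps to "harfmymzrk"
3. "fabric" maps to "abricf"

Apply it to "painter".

ainterp

The transformation: move the first character to the end.
So "painter" becomes "ainterp".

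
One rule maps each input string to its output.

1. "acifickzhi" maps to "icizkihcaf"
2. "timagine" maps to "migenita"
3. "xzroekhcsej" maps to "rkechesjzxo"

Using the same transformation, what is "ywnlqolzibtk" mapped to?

What's happening: swap each adjacent pair of characters (1↔2, 3↔4, ...), then move the first 3 characters to the end (rotate left by 3).
On "ywnlqolzibtk": the first step gives "wylnoqzlbikt", and the second then gives "noqzlbiktwyl".

noqzlbiktwyl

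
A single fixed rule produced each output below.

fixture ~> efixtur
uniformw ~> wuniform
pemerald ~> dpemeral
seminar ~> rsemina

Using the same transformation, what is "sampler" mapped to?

Looking at the pairs, the operation is to move the last character to the front.
"sampler" → "rsample".

rsample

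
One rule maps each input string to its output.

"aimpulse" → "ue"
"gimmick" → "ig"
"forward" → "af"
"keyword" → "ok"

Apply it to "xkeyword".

wd

The rule is to move the first 2 characters to the end (rotate left by 2), then keep one character in every 3, starting at position 3 (positions 3rd, 6th, 9th, ...).
For "xkeyword", step one produces "eywordxk"; step two turns that into "wd".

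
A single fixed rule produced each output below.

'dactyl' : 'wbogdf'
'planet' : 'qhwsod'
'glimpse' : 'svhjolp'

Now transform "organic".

Each output is the input with this applied: move the last 3 characters to the front (rotate right by 3), then shift every letter 3 places forward in the alphabet (wrapping around).
"organic" → "nicorga" → "qlfrujd".

qlfrujd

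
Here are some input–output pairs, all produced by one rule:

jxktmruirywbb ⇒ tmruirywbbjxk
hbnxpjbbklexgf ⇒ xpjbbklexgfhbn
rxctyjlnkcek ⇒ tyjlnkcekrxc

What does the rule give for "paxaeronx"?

Rule — move the first 3 characters to the end (rotate left by 3).
For "paxaeronx" the result is "aeronxpax".

aeronxpax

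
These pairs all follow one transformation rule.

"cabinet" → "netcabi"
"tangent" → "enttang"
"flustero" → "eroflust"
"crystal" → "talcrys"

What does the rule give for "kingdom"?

Rule — move the last 3 characters to the front (rotate right by 3).
For "kingdom" the result is "domking".

domking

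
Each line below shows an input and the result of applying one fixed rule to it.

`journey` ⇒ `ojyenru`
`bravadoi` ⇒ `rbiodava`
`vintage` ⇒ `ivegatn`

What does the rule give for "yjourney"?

jyyenruo

The pattern: reverse the string, then move the last 2 characters to the front (rotate right by 2).
Starting from "yjourney": after the first operation, "yenruojy"; after the second, "jyyenruo".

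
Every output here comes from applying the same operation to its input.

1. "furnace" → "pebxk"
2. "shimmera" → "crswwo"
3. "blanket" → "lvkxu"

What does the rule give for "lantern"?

vkxdo

Each output is the input with this applied: shift every letter 10 places forward in the alphabet (wrapping around), then delete the last 2 characters.
"lantern" → "vkxdo".
(Check on "furnace": → "pebxkmo" → "pebxk" ✓)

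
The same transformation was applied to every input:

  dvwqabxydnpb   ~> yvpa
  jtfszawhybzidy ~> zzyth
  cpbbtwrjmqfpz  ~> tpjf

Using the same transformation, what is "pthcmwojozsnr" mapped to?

The pattern: keep one character in every 3, starting at position 2 (positions 2nd, 5th, 8th, ...), then sort the characters into reverse alphabetical order.
Starting from "pthcmwojozsnr": after the first operation, "tmjs"; after the second, "tsmj".

tsmj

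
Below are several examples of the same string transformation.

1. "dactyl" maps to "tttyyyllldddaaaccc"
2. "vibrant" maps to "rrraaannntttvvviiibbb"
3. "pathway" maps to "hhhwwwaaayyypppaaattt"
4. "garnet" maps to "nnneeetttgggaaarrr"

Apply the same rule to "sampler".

Looking at the pairs, the operation is to move the first 3 characters to the end (rotate left by 3), then repeat every character 3 times.
"sampler" → "plersam" → "pppllleeerrrsssaaammm".
(Check on "pathway": → "hwaypat" → "hhhwwwaaayyypppaaattt" ✓)

pppllleeerrrsssaaammm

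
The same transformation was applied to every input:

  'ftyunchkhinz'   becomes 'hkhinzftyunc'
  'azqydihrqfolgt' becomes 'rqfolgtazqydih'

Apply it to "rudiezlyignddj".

yignddjrudiezl

What's happening: swap the front and back halves of the string.
For "rudiezlyignddj" the result is "yignddjrudiezl".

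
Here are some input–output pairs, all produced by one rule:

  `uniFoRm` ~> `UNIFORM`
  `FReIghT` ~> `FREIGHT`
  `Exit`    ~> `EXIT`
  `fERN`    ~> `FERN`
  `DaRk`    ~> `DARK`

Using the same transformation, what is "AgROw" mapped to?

AGROW

The rule is to convert every letter to uppercase.
"AgROw" → "AGROW".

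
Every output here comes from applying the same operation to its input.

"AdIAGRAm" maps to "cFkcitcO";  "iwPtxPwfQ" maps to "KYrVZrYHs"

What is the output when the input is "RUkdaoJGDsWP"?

twMFCQlifUyr

The transformation: shift every letter 2 places forward in the alphabet (wrapping around), then flip the case of every letter.
"RUkdaoJGDsWP" → "TWmfcqLIFuYR" → "twMFCQlifUyr".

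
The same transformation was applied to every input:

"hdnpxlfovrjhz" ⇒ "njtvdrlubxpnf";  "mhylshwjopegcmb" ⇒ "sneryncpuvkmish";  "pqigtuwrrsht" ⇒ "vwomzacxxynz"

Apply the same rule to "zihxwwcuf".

fondccial

Each output is the input with this applied: shift every letter 6 places forward in the alphabet (wrapping around).
For "zihxwwcuf" the result is "fondccial".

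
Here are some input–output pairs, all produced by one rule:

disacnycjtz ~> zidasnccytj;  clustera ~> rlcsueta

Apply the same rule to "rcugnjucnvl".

Looking at the pairs, the operation is to swap each adjacent pair of characters (1↔2, 3↔4, ...), then move the last character to the front.
So "rcugnjucnvl" becomes "lcrgujncuvn".

lcrgujncuvn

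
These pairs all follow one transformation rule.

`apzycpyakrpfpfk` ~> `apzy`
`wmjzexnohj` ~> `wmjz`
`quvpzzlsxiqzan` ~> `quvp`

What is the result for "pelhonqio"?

The transformation: keep only the first 4 characters.
Applying that to "pelhonqio" gives "pelh".

pelh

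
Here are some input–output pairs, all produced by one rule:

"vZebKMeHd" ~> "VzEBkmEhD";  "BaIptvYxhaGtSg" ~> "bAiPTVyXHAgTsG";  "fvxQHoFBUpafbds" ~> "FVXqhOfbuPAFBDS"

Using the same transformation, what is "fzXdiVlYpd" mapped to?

The transformation: flip the case of every letter.
So "fzXdiVlYpd" becomes "FZxDIvLyPD".

FZxDIvLyPD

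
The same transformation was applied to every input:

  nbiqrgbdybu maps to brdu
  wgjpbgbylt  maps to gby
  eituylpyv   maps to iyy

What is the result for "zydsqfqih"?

yqi

What's happening: keep one character in every 3, starting at position 2 (positions 2nd, 5th, 8th, ...).
On "zydsqfqih" that produces "yqi".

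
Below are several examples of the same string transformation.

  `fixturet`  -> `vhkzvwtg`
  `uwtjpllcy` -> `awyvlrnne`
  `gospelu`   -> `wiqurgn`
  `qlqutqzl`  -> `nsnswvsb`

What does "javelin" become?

plcxgnk

Rule — move the last character to the front, then shift every letter 2 places forward in the alphabet (wrapping around).
Working it through for "javelin": intermediate "njaveli", final "plcxgnk".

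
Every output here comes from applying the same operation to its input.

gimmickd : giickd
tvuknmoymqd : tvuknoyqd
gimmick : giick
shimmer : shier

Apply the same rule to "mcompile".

copile

Looking at the pairs, the operation is to remove every "m".
So "mcompile" becomes "copile".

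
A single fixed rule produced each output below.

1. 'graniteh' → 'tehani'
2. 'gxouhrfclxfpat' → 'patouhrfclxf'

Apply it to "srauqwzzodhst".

The transformation: delete the first 2 characters, then move the last 3 characters to the front (rotate right by 3).
Starting from "srauqwzzodhst": after the first operation, "auqwzzodhst"; after the second, "hstauqwzzod".
(Check on "graniteh": → "aniteh" → "tehani" ✓)

hstauqwzzod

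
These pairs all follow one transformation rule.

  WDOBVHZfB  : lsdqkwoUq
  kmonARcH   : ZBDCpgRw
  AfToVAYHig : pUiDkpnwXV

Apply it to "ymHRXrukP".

NBwgmGJZe

Looking at the pairs, the operation is to shift every letter 11 places backward in the alphabet (wrapping around), then flip the case of every letter.
Starting from "ymHRXrukP": after the first operation, "nbWGMgjzE"; after the second, "NBwgmGJZe".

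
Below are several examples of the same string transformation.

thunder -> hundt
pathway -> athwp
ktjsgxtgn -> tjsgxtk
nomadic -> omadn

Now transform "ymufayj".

Looking at the pairs, the operation is to delete the last 2 characters, then move the first character to the end.
Starting from "ymufayj": after the first operation, "ymufa"; after the second, "mufay".
(Check on "ktjsgxtgn": → "ktjsgxt" → "tjsgxtk" ✓)

mufay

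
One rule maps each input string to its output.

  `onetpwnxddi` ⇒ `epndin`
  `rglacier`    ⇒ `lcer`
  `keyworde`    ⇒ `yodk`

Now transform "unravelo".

Each output is the input with this applied: move the first 2 characters to the end (rotate left by 2), then keep every other character starting from the first (positions 1st, 3rd, 5th, ...).
"unravelo" → "rvlu".

rvlu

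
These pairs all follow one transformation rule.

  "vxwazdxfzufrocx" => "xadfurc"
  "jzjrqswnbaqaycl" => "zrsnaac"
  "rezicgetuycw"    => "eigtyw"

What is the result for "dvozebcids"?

vzbis

The transformation: keep every other character starting from the second (positions 2nd, 4th, 6th, ...).
So "dvozebcids" becomes "vzbis".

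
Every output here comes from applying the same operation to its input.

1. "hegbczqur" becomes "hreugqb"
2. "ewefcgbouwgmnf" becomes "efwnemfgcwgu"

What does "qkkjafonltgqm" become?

The rule is to take characters alternately from the front and the back (1st, last, 2nd, 2nd-last, ...), then delete the last 2 characters.
Applying both steps to "qkkjafonltgqm": "qmkqkgjtalfno", then "qmkqkgjtalf".

qmkqkgjtalf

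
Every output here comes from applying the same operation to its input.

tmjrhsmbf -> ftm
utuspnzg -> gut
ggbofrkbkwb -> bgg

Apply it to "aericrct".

The transformation: move the first 2 characters to the end (rotate left by 2), then keep only the last 3 characters.
Working it through for "aericrct": intermediate "ricrctae", final "tae".

tae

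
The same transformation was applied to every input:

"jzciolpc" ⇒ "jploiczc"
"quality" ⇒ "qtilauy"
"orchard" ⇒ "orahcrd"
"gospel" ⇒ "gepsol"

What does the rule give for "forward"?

frawrod

The transformation: reverse the string, then swap the first and last characters.
Starting from "forward": after the first operation, "drawrof"; after the second, "frawrod".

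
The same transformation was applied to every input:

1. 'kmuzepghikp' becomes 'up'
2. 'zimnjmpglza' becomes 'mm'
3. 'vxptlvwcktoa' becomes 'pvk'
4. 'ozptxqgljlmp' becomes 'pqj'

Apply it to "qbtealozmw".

tl

Looking at the pairs, the operation is to delete the last 3 characters, then keep one character in every 3, starting at position 3 (positions 3rd, 6th, 9th, ...).
On "qbtealozmw": the first step gives "qbtealo", and the second then gives "tl".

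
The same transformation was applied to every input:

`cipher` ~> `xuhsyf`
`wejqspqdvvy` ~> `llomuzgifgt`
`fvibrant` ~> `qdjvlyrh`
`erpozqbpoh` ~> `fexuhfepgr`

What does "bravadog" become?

tewrhqlq

Looking at the pairs, the operation is to shift every letter 10 places backward in the alphabet (wrapping around), then move the last 3 characters to the front (rotate right by 3).
Starting from "bravadog": after the first operation, "rhqlqtew"; after the second, "tewrhqlq".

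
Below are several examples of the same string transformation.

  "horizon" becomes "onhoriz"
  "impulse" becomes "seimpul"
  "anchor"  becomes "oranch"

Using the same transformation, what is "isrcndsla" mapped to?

laisrcnds

The rule is to move the last 2 characters to the front (rotate right by 2).
Doing the same to "isrcndsla": "laisrcnds".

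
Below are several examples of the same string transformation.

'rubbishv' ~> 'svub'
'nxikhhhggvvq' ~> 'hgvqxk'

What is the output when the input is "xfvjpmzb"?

mbfj

Rule — keep every other character starting from the second (positions 2nd, 4th, 6th, ...), then move the first 2 characters to the end (rotate left by 2).
Applying that to "xfvjpmzb" gives "mbfj".
(Check on "nxikhhhggvvq": → "xkhgvq" → "hgvqxk" ✓)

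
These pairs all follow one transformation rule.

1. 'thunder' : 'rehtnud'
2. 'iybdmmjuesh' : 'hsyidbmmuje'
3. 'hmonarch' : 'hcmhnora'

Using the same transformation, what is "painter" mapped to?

reapnit

What's happening: move the last 2 characters to the front (rotate right by 2), then swap each adjacent pair of characters (1↔2, 3↔4, ...).
"painter" → "reapnit".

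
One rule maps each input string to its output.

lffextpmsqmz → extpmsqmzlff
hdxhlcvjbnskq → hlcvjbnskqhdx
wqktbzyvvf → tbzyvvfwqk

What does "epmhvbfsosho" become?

The rule is to move the first 3 characters to the end (rotate left by 3).
Doing the same to "epmhvbfsosho": "hvbfsoshoepm".

hvbfsoshoepm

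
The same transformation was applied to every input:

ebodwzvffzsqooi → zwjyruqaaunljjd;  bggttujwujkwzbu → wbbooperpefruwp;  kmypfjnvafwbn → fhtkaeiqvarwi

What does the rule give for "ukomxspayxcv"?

Rule — shift every letter 5 places backward in the alphabet (wrapping around).
Applying that to "ukomxspayxcv" gives "pfjhsnkvtsxq".

pfjhsnkvtsxq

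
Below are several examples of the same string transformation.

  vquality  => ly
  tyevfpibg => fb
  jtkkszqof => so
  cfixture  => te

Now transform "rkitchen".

Rule — keep one character in every 3, starting at position 2 (positions 2nd, 5th, 8th, ...), then delete the first character.
"rkitchen" → "kcn" → "cn".

cn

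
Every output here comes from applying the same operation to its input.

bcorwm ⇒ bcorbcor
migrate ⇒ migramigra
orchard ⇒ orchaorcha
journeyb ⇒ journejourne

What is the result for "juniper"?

What's happening: delete the last 2 characters, then write the whole string twice.
Starting from "juniper": after the first operation, "junip"; after the second, "junipjunip".

junipjunip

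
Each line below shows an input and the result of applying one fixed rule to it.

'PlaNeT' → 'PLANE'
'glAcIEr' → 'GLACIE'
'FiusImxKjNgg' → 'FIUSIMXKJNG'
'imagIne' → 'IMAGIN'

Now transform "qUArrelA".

Each output is the input with this applied: delete the last character, then convert every letter to uppercase.
Applying that to "qUArrelA" gives "QUARREL".
(Check on "imagIne": → "imagIn" → "IMAGIN" ✓)

QUARREL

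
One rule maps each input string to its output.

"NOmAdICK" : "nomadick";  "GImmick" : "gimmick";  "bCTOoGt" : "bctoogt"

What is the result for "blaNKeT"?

blanket

Rule — convert every letter to lowercase.
So "blaNKeT" becomes "blanket".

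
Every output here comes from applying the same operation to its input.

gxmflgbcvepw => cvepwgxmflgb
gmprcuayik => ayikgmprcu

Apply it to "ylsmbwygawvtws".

Looking at the pairs, the operation is to swap the front and back halves of the string, then move the first character to the end.
On "ylsmbwygawvtws": the first step gives "gawvtwsylsmbwy", and the second then gives "awvtwsylsmbwyg".

awvtwsylsmbwyg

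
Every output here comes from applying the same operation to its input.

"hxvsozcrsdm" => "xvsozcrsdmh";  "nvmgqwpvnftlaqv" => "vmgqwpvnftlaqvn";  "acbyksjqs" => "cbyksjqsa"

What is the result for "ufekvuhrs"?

Rule — move the first character to the end.
Doing the same to "ufekvuhrs": "fekvuhrsu".

fekvuhrsu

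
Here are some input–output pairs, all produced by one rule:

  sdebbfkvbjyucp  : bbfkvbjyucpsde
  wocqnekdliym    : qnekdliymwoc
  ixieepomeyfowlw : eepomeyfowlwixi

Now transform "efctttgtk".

tttgtkefc

In each case the input is transformed by: move the first 3 characters to the end (rotate left by 3).
For "efctttgtk" the result is "tttgtkefc".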